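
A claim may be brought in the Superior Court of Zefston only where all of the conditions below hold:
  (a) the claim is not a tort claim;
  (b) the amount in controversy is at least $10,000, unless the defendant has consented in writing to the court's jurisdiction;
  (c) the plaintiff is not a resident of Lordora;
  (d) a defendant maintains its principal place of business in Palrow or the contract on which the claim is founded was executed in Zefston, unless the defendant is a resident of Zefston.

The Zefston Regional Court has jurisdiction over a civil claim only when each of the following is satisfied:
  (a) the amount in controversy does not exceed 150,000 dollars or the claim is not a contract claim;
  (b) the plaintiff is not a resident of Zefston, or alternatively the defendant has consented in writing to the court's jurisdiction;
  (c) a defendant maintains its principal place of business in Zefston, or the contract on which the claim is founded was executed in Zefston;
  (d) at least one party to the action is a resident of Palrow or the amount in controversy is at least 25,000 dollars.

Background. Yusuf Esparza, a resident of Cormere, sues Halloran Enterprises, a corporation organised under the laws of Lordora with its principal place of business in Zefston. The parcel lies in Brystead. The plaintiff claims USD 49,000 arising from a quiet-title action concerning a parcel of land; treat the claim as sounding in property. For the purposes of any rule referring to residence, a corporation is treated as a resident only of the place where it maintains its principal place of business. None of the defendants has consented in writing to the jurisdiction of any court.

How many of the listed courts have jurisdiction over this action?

The Superior Court of Zefston:
  (a) The claim is a property claim, not a tort claim. Met.
  (b) The amount in controversy is $49,000, which meets the USD 10,000 floor. Condition met.
  (c) The plaintiff resides in Cormere, which is not Lordora. Satisfied.
  (d) The corporate defendant(s) have their principal place of business in Zefston, not Palrow; no contract (and hence no place of execution) is alleged — none of the alternatives is met. But the defendant resides in Zefston, and the 'unless' clause therefore excuses the requirement. Condition met.
  → Jurisdiction lies.
The Zefston Regional Court:
  (a) The amount in controversy is 49,000 dollars, within the $150,000 ceiling, so one alternative holds. Condition met.
  (b) The plaintiff resides in Cormere, which is not Zefston, which satisfies one of the alternatives. Met.
  (c) Halloran Enterprises has its principal place of business in Zefston, so this disjunct is met. Condition met.
  (d) The amount in controversy is 49,000 dollars, which meets the $25,000 floor, so this disjunct is met. Condition met.
  → The court has jurisdiction.
Courts with jurisdiction: the Superior Court of Zefston, the Zefston Regional Court — 2 in total.

2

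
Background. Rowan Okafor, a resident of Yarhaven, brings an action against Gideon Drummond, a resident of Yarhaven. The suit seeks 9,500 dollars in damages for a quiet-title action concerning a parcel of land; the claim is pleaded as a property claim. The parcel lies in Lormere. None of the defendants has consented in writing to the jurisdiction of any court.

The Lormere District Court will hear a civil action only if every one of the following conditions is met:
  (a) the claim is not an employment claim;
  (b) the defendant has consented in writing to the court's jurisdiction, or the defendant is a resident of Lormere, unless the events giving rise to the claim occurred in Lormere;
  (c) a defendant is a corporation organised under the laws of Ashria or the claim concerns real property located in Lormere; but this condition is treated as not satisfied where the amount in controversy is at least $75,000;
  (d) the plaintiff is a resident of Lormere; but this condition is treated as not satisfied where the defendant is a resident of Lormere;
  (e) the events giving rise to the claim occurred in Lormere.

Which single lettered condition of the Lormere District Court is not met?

The Lormere District Court:
  (a) The claim is a property claim, not an employment claim. Met.
  (b) No such written consent has been filed; the defendant resides in Yarhaven, not Lormere — no alternative holds. However, the operative events occurred in Lormere, so the 'unless' proviso supplies this condition. Met.
  (c) The property lies in Lormere, so one alternative holds. The carve-out does not apply: the amount in controversy is $9,500, below the USD 75,000 floor. Satisfied.
  (d) The plaintiff resides in Yarhaven, not Lormere. Not met.
  (e) The operative events occurred in Lormere. Met.
Only condition (d) fails.

(d)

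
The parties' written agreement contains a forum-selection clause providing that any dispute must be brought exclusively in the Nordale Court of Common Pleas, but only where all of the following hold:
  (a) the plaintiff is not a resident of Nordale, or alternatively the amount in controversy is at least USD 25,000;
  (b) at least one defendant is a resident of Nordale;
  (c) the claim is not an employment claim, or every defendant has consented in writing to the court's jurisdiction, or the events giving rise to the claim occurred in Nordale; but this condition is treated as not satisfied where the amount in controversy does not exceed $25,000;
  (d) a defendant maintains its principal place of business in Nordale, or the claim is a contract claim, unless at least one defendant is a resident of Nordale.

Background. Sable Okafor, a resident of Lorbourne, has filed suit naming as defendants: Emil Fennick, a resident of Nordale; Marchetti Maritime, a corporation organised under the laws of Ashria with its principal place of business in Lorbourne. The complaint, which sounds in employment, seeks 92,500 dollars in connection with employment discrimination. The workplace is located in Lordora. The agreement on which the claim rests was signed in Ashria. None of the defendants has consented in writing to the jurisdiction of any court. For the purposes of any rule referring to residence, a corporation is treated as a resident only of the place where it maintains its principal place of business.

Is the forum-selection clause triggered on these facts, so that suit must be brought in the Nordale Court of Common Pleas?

No

The Nordale Court of Common Pleas:
  (a) The plaintiff resides in Lorbourne, which is not Nordale, which satisfies one of the alternatives. Condition met.
  (b) Emil Fennick resides in Nordale. Met.
  (c) The claim is an employment claim; no such written consent has been filed; the operative events occurred in Lordora, not Nordale — none of the alternatives is met. Not met.
  (d) The corporate defendant(s) have their principal place of business in Lorbourne, not Nordale; the claim is an employment claim, not a contract claim — no alternative holds. But Emil Fennick resides in Nordale, and the 'unless' clause therefore excuses the requirement. Met.
  → The clause does not apply.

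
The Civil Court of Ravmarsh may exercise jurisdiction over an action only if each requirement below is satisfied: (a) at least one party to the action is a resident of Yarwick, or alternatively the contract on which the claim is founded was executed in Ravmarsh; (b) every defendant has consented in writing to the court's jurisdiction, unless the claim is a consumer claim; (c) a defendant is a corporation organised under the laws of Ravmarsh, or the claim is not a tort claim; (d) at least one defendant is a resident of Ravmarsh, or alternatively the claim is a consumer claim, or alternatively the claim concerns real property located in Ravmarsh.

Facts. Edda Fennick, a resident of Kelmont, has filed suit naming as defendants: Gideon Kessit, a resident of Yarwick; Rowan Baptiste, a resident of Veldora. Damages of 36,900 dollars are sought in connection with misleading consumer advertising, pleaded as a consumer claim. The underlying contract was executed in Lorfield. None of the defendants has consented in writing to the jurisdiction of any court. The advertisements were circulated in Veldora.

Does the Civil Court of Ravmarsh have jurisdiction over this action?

Yes

The Civil Court of Ravmarsh:
  (a) Gideon Kessit resides in Yarwick, so this disjunct is met. Satisfied.
  (b) No such written consent has been filed. However, the claim is a consumer claim, so the 'unless' proviso supplies this condition. Met.
  (c) The claim is a consumer claim, not a tort claim, which satisfies one of the alternatives. Condition met.
  (d) The claim is a consumer claim — that alternative is enough. Condition met.
  → Every requirement is satisfied — jurisdiction.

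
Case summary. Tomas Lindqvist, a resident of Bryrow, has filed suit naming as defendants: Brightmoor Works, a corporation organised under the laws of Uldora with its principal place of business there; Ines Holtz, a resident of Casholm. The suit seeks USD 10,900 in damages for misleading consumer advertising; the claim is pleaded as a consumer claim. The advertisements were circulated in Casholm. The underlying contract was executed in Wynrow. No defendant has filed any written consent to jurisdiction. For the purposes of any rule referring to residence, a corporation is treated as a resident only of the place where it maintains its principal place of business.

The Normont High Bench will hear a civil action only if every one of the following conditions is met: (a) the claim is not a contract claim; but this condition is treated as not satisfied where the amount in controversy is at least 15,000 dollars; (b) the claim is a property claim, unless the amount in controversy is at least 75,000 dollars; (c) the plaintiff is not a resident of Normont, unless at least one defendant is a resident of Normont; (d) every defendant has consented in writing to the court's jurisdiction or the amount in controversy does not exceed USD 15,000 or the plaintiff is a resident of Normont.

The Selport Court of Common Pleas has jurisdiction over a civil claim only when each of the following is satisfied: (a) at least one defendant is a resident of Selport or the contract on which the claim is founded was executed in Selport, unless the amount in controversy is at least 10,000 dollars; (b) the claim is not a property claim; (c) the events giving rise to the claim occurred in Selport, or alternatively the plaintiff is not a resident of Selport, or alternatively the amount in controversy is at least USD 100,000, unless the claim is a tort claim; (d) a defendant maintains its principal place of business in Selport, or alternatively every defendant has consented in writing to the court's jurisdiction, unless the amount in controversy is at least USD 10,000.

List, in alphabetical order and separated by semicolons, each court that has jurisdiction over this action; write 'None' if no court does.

the Selport Court of Common Pleas

The Normont High Bench:
  (a) The claim is a consumer claim, not a contract claim. And the carve-out is inapplicable — the amount in controversy is $10,900, below the USD 15,000 floor. Condition met.
  (b) The claim is a consumer claim, not a property claim. And the amount in controversy is USD 10,900, below the 75,000 dollars floor, so the proviso does not save it. Condition not met.
  (c) The plaintiff resides in Bryrow, which is not Normont. Met.
  (d) The amount in controversy is USD 10,900, within the USD 15,000 ceiling — that alternative is enough. Satisfied.
  → No jurisdiction.
The Selport Court of Common Pleas:
  (a) No defendant resides in Selport (they reside in Uldora, Casholm); the contract was executed in Wynrow, not Selport — every alternative fails. But the amount in controversy is USD 10,900, which meets the $10,000 floor, and the 'unless' clause therefore excuses the requirement. Met.
  (b) The claim is a consumer claim, not a property claim. Met.
  (c) The plaintiff resides in Bryrow, which is not Selport, which satisfies one of the alternatives. Condition met.
  (d) The corporate defendant(s) have their principal place of business in Uldora, not Selport; no such written consent has been filed — every alternative fails. However, the amount in controversy is $10,900, which meets the 10,000 dollars floor, so the 'unless' proviso supplies this condition. Satisfied.
  → The court has jurisdiction.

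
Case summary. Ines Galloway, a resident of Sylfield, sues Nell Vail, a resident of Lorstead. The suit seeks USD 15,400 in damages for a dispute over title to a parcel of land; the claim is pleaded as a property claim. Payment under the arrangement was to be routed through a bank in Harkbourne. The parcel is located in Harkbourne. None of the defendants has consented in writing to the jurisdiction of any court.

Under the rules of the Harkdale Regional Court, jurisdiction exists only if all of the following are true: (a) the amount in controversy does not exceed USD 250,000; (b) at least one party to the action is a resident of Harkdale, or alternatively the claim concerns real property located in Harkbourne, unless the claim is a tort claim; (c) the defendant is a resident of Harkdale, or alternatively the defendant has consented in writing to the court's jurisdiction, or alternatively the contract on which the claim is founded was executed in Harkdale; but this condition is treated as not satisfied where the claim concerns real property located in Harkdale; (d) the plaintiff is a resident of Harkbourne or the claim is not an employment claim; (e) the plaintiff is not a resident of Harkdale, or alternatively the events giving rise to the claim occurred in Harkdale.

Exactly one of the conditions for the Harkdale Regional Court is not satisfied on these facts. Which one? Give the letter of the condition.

(c)

The Harkdale Regional Court:
  (a) The amount in controversy is USD 15,400, within the 250,000 dollars ceiling. Satisfied.
  (b) The property lies in Harkbourne, so one alternative holds. Condition met.
  (c) The defendant resides in Lorstead, not Harkdale; no such written consent has been filed; no contract (and hence no place of execution) is alleged — none of the alternatives is met. Condition not met.
  (d) The claim is a property claim, not an employment claim, so this disjunct is met. Condition met.
  (e) The plaintiff resides in Sylfield, which is not Harkdale, so this disjunct is met. Condition met.
Only condition (c) fails.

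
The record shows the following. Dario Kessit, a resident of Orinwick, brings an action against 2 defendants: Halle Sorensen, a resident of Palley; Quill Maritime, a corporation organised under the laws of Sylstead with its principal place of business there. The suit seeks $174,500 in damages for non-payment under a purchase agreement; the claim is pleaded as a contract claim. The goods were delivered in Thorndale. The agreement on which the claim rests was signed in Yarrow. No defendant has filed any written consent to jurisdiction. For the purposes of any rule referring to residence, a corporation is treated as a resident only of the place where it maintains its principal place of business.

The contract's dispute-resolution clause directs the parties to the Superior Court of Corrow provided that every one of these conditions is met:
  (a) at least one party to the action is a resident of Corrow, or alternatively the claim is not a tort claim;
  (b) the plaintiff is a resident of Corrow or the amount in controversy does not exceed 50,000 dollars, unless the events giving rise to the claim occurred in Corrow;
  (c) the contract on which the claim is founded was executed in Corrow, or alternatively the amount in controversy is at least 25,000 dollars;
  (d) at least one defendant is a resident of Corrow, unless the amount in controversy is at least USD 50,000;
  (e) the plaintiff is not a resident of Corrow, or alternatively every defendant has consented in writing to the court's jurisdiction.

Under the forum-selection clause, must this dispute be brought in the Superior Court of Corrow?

The Superior Court of Corrow:
  (a) The claim is a contract claim, not a tort claim, which satisfies one of the alternatives. Condition met.
  (b) The plaintiff resides in Orinwick, not Corrow; the amount in controversy is $174,500, above the $50,000 ceiling — every alternative fails. And the operative events occurred in Thorndale, not Corrow, so the proviso does not save it. Fails.
  (c) The amount in controversy is 174,500 dollars, which meets the 25,000 dollars floor — that alternative is enough. Met.
  (d) No defendant resides in Corrow (they reside in Palley, Sylstead). But the amount in controversy is 174,500 dollars, which meets the $50,000 floor, and the 'unless' clause therefore excuses the requirement. Condition met.
  (e) The plaintiff resides in Orinwick, which is not Corrow, which satisfies one of the alternatives. Met.
  → The clause does not apply.

No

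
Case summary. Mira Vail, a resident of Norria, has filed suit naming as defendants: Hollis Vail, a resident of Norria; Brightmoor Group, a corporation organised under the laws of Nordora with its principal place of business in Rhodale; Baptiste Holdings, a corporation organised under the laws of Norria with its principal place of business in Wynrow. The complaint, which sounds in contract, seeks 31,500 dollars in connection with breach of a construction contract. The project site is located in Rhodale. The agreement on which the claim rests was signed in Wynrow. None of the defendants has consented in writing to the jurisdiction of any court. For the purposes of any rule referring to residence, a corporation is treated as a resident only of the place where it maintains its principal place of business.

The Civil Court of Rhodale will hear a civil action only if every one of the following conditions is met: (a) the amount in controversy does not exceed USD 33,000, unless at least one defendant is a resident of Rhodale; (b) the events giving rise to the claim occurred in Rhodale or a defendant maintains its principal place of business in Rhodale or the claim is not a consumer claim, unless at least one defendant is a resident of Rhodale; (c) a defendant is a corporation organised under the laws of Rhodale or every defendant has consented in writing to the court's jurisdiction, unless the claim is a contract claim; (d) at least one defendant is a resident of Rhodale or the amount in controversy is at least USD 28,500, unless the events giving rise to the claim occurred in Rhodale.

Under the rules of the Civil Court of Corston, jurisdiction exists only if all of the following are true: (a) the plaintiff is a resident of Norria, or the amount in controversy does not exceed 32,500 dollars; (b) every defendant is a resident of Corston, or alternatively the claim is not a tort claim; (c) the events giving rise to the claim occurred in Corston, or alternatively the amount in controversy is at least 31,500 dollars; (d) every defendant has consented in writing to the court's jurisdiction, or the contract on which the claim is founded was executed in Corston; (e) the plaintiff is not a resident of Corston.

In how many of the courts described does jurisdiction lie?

The Civil Court of Rhodale:
  (a) The amount in controversy is USD 31,500, within the $33,000 ceiling. Met.
  (b) The operative events occurred in Rhodale, which satisfies one of the alternatives. Satisfied.
  (c) The corporate defendant(s) are organised in Nordora, Norria, not Rhodale; no such written consent has been filed — every alternative fails. But the claim is a contract claim, and the 'unless' clause therefore excuses the requirement. Condition met.
  (d) Brightmoor Group resides in Rhodale, so this disjunct is met. Condition met.
  → The court has jurisdiction.
The Civil Court of Corston:
  (a) The plaintiff resides in Norria, so this disjunct is met. Condition met.
  (b) The claim is a contract claim, not a tort claim, which satisfies one of the alternatives. Satisfied.
  (c) The amount in controversy is USD 31,500, which meets the $31,500 floor, so one alternative holds. Satisfied.
  (d) No such written consent has been filed; the contract was executed in Wynrow, not Corston — none of the alternatives is met. Fails.
  (e) The plaintiff resides in Norria, which is not Corston. Met.
  → At least one condition fails; no jurisdiction.
Courts with jurisdiction: the Civil Court of Rhodale — 1 in total.

1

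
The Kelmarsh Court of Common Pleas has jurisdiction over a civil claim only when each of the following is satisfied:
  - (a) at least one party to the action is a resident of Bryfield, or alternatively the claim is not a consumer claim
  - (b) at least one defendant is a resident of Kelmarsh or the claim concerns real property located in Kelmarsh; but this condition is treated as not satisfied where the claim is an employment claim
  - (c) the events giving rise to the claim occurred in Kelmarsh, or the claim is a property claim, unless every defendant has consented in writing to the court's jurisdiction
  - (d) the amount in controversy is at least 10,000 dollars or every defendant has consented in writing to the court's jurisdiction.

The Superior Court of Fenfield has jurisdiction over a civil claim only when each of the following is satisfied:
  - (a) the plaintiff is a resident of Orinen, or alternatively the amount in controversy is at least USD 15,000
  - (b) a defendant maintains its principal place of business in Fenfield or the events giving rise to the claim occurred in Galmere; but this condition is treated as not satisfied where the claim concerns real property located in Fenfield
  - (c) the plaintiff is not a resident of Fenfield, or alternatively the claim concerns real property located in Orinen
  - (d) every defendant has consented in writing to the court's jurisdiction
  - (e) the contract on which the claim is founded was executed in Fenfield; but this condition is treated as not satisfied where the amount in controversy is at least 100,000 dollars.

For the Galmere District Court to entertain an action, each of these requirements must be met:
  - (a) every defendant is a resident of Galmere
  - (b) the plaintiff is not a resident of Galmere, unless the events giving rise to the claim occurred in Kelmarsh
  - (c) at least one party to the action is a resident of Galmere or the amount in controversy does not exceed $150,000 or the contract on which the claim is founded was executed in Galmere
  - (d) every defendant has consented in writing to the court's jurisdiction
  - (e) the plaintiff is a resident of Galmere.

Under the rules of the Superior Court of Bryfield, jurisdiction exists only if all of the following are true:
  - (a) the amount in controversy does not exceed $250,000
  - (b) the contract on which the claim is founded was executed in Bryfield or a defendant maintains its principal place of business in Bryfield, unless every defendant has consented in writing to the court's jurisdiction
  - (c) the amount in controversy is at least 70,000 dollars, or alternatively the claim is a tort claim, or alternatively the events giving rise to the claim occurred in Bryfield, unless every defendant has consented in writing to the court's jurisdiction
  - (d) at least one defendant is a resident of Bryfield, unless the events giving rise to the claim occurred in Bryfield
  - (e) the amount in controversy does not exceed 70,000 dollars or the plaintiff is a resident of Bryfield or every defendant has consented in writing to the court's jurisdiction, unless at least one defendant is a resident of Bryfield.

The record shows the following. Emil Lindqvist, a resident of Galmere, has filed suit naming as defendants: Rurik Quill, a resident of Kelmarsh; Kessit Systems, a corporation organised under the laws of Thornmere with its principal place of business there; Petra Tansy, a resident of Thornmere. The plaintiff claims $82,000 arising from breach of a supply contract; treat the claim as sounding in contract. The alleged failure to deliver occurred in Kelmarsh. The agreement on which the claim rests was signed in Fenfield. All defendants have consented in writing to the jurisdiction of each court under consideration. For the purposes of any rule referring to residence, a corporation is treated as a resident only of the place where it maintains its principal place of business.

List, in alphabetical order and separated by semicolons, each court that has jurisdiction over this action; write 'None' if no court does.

the Kelmarsh Court of Common Pleas

The Kelmarsh Court of Common Pleas:
  (a) The claim is a contract claim, not a consumer claim, so this disjunct is met. Satisfied.
  (b) Rurik Quill resides in Kelmarsh, so one alternative holds. The carve-out does not apply: the claim is a contract claim, not an employment claim. Condition met.
  (c) The operative events occurred in Kelmarsh — that alternative is enough. Satisfied.
  (d) The amount in controversy is $82,000, which meets the USD 10,000 floor, so one alternative holds. Satisfied.
  → Jurisdiction lies.
The Superior Court of Fenfield:
  (a) The amount in controversy is 82,000 dollars, which meets the USD 15,000 floor, which satisfies one of the alternatives. Met.
  (b) The corporate defendant(s) have their principal place of business in Thornmere, not Fenfield; the operative events occurred in Kelmarsh, not Galmere — no alternative holds. Not met.
  (c) The plaintiff resides in Galmere, which is not Fenfield, which satisfies one of the alternatives. Condition met.
  (d) Every defendant has filed written consent. Condition met.
  (e) The contract was executed in Fenfield. And the carve-out is inapplicable — the amount in controversy is 82,000 dollars, below the 100,000 dollars floor. Met.
  → At least one condition fails; no jurisdiction.
The Galmere District Court:
  (a) The defendants reside as follows — Rurik Quill in Kelmarsh, Kessit Systems in Thornmere, Petra Tansy in Thornmere — not all in Galmere. Fails.
  (b) The plaintiff resides in Galmere. The proviso rescues it, though: the operative events occurred in Kelmarsh. Satisfied.
  (c) Emil Lindqvist resides in Galmere, which satisfies one of the alternatives. Met.
  (d) Every defendant has filed written consent. Satisfied.
  (e) The plaintiff resides in Galmere. Condition met.
  → Not every requirement is met — no jurisdiction.
The Superior Court of Bryfield:
  (a) The amount in controversy is 82,000 dollars, within the 250,000 dollars ceiling. Satisfied.
  (b) The contract was executed in Fenfield, not Bryfield; the corporate defendant(s) have their principal place of business in Thornmere, not Bryfield — every alternative fails. But every defendant has filed written consent, and the 'unless' clause therefore excuses the requirement. Met.
  (c) The amount in controversy is USD 82,000, which meets the $70,000 floor, so this disjunct is met. Condition met.
  (d) No defendant resides in Bryfield (they reside in Kelmarsh, Thornmere, Thornmere). And the operative events occurred in Kelmarsh, not Bryfield, so the proviso does not save it. Not met.
  (e) Every defendant has filed written consent — that alternative is enough. Satisfied.
  → The court lacks jurisdiction.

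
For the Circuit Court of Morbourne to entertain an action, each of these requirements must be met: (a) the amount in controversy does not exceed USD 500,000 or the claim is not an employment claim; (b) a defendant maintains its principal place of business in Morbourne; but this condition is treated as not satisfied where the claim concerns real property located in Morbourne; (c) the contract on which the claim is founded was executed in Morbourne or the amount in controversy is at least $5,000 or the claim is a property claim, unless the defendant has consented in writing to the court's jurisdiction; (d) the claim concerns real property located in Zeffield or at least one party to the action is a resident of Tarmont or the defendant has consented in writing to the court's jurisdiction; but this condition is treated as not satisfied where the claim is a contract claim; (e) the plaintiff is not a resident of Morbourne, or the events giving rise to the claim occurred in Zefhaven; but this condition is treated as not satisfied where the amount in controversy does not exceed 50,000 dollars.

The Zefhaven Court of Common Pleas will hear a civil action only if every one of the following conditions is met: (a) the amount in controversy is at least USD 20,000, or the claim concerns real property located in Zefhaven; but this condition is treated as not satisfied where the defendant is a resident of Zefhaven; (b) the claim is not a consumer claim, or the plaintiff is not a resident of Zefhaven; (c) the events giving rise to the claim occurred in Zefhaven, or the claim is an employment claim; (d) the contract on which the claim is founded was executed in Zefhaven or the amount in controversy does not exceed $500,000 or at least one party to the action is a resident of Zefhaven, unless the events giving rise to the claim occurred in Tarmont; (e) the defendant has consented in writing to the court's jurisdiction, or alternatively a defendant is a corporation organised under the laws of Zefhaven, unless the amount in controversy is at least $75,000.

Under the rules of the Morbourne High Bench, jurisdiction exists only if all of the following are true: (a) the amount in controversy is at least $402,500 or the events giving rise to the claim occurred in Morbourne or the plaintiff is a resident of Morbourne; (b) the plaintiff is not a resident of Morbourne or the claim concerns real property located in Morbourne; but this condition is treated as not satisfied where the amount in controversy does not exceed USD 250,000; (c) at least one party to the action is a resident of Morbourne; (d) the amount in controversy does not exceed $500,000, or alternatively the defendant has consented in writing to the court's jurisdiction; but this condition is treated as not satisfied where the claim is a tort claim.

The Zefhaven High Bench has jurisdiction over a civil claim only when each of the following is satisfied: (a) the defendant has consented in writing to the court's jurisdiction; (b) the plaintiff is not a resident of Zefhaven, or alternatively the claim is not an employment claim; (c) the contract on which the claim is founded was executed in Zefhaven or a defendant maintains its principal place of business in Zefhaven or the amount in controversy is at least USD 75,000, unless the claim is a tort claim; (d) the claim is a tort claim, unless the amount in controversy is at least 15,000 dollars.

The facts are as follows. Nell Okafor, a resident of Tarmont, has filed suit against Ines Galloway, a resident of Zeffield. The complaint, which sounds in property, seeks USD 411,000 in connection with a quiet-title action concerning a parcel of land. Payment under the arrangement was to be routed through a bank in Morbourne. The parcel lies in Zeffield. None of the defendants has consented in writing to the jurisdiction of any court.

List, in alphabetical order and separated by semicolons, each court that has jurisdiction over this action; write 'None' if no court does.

The Circuit Court of Morbourne:
  (a) The amount in controversy is 411,000 dollars, within the 500,000 dollars ceiling, which satisfies one of the alternatives. Satisfied.
  (b) No defendant is a corporation. Condition not met.
  (c) The amount in controversy is USD 411,000, which meets the 5,000 dollars floor, so one alternative holds. Condition met.
  (d) The property lies in Zeffield, so this disjunct is met. And the carve-out is inapplicable — the claim is a property claim, not a contract claim. Met.
  (e) The plaintiff resides in Tarmont, which is not Morbourne, which satisfies one of the alternatives. And the carve-out is inapplicable — the amount in controversy is USD 411,000, above the 50,000 dollars ceiling. Met.
  → The court lacks jurisdiction.
The Zefhaven Court of Common Pleas:
  (a) The amount in controversy is 411,000 dollars, which meets the 20,000 dollars floor, which satisfies one of the alternatives. And the carve-out is inapplicable — the defendant resides in Zeffield, not Zefhaven. Condition met.
  (b) The claim is a property claim, not a consumer claim, so this disjunct is met. Satisfied.
  (c) The operative events occurred in Zeffield, not Zefhaven; the claim is a property claim, not an employment claim — none of the alternatives is met. Not satisfied.
  (d) The amount in controversy is USD 411,000, within the 500,000 dollars ceiling, so one alternative holds. Condition met.
  (e) No such written consent has been filed; no defendant is a corporation — none of the alternatives is met. But the amount in controversy is USD 411,000, which meets the USD 75,000 floor, and the 'unless' clause therefore excuses the requirement. Met.
  → The court lacks jurisdiction.
The Morbourne High Bench:
  (a) The amount in controversy is 411,000 dollars, which meets the 402,500 dollars floor, so one alternative holds. Met.
  (b) The plaintiff resides in Tarmont, which is not Morbourne — that alternative is enough. And the carve-out is inapplicable — the amount in controversy is $411,000, above the USD 250,000 ceiling. Satisfied.
  (c) No party resides in Morbourne. Not satisfied.
  (d) The amount in controversy is USD 411,000, within the $500,000 ceiling, so one alternative holds. The carve-out does not apply: the claim is a property claim, not a tort claim. Condition met.
  → The court lacks jurisdiction.
The Zefhaven High Bench:
  (a) No such written consent has been filed. Not satisfied.
  (b) The plaintiff resides in Tarmont, which is not Zefhaven — that alternative is enough. Met.
  (c) The amount in controversy is $411,000, which meets the USD 75,000 floor, which satisfies one of the alternatives. Condition met.
  (d) The claim is a property claim, not a tort claim. The proviso rescues it, though: the amount in controversy is $411,000, which meets the $15,000 floor. Condition met.
  → No jurisdiction.

None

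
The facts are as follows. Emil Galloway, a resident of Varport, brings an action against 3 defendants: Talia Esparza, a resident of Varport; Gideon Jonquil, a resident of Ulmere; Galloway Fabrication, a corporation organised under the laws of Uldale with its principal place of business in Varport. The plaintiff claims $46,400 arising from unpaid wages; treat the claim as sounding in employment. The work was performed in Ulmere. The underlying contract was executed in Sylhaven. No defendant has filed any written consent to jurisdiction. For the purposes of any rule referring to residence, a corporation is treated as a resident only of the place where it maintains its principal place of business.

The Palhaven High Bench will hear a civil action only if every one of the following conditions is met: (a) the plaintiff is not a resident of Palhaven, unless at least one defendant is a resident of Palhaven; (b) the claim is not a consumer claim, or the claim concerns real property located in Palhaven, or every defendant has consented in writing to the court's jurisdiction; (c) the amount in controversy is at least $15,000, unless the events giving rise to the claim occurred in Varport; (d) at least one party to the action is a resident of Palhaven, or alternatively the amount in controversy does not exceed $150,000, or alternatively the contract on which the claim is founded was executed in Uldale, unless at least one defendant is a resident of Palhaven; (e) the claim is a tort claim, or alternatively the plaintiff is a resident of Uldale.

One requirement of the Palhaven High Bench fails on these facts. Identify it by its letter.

(e)

The Palhaven High Bench:
  (a) The plaintiff resides in Varport, which is not Palhaven. Satisfied.
  (b) The claim is an employment claim, not a consumer claim — that alternative is enough. Satisfied.
  (c) The amount in controversy is $46,400, which meets the USD 15,000 floor. Met.
  (d) The amount in controversy is $46,400, within the $150,000 ceiling, which satisfies one of the alternatives. Met.
  (e) The claim is an employment claim, not a tort claim; the plaintiff resides in Varport, not Uldale — no alternative holds. Fails.
Only condition (e) fails.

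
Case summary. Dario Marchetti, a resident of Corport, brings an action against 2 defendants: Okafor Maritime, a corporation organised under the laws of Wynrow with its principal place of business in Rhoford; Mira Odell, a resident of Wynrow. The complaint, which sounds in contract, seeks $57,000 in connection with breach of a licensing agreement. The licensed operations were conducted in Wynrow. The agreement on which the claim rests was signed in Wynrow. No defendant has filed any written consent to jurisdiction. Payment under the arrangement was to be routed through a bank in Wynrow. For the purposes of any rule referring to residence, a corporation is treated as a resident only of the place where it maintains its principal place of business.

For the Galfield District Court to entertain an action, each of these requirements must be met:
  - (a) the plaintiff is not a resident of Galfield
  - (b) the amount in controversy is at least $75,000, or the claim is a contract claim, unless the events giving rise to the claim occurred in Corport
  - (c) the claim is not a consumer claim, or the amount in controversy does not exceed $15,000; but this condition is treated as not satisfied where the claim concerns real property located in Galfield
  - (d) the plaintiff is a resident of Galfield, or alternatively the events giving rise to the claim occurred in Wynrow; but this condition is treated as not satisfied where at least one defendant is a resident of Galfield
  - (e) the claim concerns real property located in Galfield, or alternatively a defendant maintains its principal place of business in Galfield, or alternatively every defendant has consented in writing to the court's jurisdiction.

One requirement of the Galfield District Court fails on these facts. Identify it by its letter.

(e)

The Galfield District Court:
  (a) The plaintiff resides in Corport, which is not Galfield. Satisfied.
  (b) The claim is a contract claim — that alternative is enough. Condition met.
  (c) The claim is a contract claim, not a consumer claim — that alternative is enough. The exception is not triggered, since the claim does not concern real property. Met.
  (d) The operative events occurred in Wynrow — that alternative is enough. The exception is not triggered, since no defendant resides in Galfield (they reside in Rhoford, Wynrow). Satisfied.
  (e) The claim does not concern real property; the corporate defendant(s) have their principal place of business in Rhoford, not Galfield; no such written consent has been filed — no alternative holds. Not met.
Only condition (e) fails.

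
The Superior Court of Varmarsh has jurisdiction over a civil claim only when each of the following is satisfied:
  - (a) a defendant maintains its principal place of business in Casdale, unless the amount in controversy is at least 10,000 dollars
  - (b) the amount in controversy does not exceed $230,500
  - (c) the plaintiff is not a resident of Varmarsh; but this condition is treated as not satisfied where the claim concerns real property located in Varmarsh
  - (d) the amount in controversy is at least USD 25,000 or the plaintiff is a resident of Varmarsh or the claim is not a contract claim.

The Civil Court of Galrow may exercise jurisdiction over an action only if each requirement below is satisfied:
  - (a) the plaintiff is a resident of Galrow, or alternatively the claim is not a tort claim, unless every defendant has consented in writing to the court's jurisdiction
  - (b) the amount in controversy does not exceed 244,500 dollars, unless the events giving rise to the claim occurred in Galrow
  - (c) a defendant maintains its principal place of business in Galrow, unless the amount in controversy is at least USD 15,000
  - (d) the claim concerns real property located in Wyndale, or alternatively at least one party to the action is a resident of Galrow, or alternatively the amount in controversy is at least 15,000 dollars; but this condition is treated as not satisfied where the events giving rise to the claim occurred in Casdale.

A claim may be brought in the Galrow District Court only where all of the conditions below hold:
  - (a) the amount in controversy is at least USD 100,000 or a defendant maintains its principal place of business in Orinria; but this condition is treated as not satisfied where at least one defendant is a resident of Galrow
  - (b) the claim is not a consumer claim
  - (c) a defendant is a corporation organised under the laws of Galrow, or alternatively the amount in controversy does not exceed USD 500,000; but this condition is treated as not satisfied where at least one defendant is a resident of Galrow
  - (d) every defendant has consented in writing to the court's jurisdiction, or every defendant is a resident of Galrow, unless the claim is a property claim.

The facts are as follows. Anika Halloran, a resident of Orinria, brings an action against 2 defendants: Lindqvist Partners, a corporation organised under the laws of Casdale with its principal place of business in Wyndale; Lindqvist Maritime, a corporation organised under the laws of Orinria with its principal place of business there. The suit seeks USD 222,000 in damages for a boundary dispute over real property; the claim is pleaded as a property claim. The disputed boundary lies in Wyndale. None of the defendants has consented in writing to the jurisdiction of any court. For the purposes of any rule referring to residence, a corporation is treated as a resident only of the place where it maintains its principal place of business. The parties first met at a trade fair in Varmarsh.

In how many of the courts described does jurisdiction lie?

3

The Superior Court of Varmarsh:
  (a) The corporate defendant(s) have their principal place of business in Orinria, Wyndale, not Casdale. But the amount in controversy is $222,000, which meets the $10,000 floor, and the 'unless' clause therefore excuses the requirement. Satisfied.
  (b) The amount in controversy is USD 222,000, within the $230,500 ceiling. Met.
  (c) The plaintiff resides in Orinria, which is not Varmarsh. The carve-out does not apply: the property lies in Wyndale, not Varmarsh. Condition met.
  (d) The amount in controversy is 222,000 dollars, which meets the 25,000 dollars floor — that alternative is enough. Condition met.
  → The court has jurisdiction.
The Civil Court of Galrow:
  (a) The claim is a property claim, not a tort claim — that alternative is enough. Satisfied.
  (b) The amount in controversy is 222,000 dollars, within the $244,500 ceiling. Satisfied.
  (c) The corporate defendant(s) have their principal place of business in Orinria, Wyndale, not Galrow. But the amount in controversy is USD 222,000, which meets the USD 15,000 floor, and the 'unless' clause therefore excuses the requirement. Met.
  (d) The property lies in Wyndale, so this disjunct is met. The carve-out does not apply: the operative events occurred in Wyndale, not Casdale. Met.
  → Every requirement is satisfied — jurisdiction.
The Galrow District Court:
  (a) The amount in controversy is 222,000 dollars, which meets the USD 100,000 floor, so one alternative holds. And the carve-out is inapplicable — no defendant resides in Galrow (they reside in Wyndale, Orinria). Met.
  (b) The claim is a property claim, not a consumer claim. Satisfied.
  (c) The amount in controversy is USD 222,000, within the $500,000 ceiling — that alternative is enough. The carve-out does not apply: no defendant resides in Galrow (they reside in Wyndale, Orinria). Condition met.
  (d) No such written consent has been filed; the defendants reside as follows — Lindqvist Partners in Wyndale, Lindqvist Maritime in Orinria — not all in Galrow — none of the alternatives is met. However, the claim is a property claim, so the 'unless' proviso supplies this condition. Satisfied.
  → All conditions met; jurisdiction exists.
Courts with jurisdiction: the Superior Court of Varmarsh, the Civil Court of Galrow, the Galrow District Court — 3 in total.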